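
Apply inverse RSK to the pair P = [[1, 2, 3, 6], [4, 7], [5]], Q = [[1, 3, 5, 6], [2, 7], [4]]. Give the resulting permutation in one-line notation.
Reverse the RSK construction: for i from n down to 1, find the cell of Q containing i, remove the entry at that cell from P, and reverse-bump it up through P; the value ejected from row 1 is w(i).

Step i=7: Q has 7 at row 2, column 2; remove 7 from row 2 of P and reverse-bump: 7 enters row 1 and ejects 6. So w(7) = 6. P is now [[1, 2, 3, 7], [4], [5]].
Step i=6: Q has 6 at row 1, column 4; remove that cell from P, ejecting 7. So w(6) = 7. P is now [[1, 2, 3], [4], [5]].
Step i=5: Q has 5 at row 1, column 3; remove that cell from P, ejecting 3. So w(5) = 3. P is now [[1, 2], [4], [5]].
Step i=4: Q has 4 at row 3, column 1; remove 5 from row 3 of P and reverse-bump: 5 enters row 2 and ejects 4; 4 enters row 1 and ejects 2. So w(4) = 2. P is now [[1, 4], [5]].
Step i=3: Q has 3 at row 1, column 2; remove that cell from P, ejecting 4. So w(3) = 4. P is now [[1], [5]].
Step i=2: Q has 2 at row 2, column 1; remove 5 from row 2 of P and reverse-bump: 5 enters row 1 and ejects 1. So w(2) = 1. P is now [[5]].
Step i=1: Q has 1 at row 1, column 1; remove that cell from P, ejecting 5. So w(1) = 5. P is now [].

So w = 5 1 4 2 3 7 6.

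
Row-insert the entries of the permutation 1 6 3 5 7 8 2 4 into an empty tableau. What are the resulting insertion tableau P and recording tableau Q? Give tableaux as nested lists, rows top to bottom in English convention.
P = [[1, 2, 4, 7, 8], [3, 5], [6]], Q = [[1, 2, 4, 5, 6], [3, 8], [7]]

Insert each entry of the permutation into P by Schensted row insertion, recording in Q the position of each new cell.

After inserting 1: P = [[1]].
After inserting 6: P = [[1, 6]].
After inserting 3: P = [[1, 3], [6]].
After inserting 5: P = [[1, 3, 5], [6]].
After inserting 7: P = [[1, 3, 5, 7], [6]].
After inserting 8: P = [[1, 3, 5, 7, 8], [6]].
After inserting 2: P = [[1, 2, 5, 7, 8], [3], [6]].
After inserting 4: P = [[1, 2, 4, 7, 8], [3, 5], [6]].

So P = [[1, 2, 4, 7, 8], [3, 5], [6]], Q = [[1, 2, 4, 5, 6], [3, 8], [7]].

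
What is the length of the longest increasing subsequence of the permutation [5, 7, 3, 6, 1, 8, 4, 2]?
3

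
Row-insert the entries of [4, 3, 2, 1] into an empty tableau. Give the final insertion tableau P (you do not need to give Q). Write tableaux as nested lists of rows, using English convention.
After inserting 4: P = [[4]].
After inserting 3: P = [[3], [4]].
After inserting 2: P = [[2], [3], [4]].
After inserting 1: P = [[1], [2], [3], [4]].

So P = [[1], [2], [3], [4]].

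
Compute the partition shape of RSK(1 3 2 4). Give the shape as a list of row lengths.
Row-insert each entry into an empty tableau.

After inserting 1: P = [[1]].
After inserting 3: P = [[1, 3]].
After inserting 2: P = [[1, 2], [3]].
After inserting 4: P = [[1, 2, 4], [3]].

The final insertion tableau P = [[1, 2, 4], [3]] has shape [3, 1].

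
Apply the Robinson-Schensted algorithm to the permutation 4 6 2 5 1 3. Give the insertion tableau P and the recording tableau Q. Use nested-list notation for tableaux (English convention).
Insert each entry of the permutation into P by Schensted row insertion, recording in Q the position of each new cell.

After inserting 4: P = [[4]].
After inserting 6: P = [[4, 6]].
After inserting 2: P = [[2, 6], [4]].
After inserting 5: P = [[2, 5], [4, 6]].
After inserting 1: P = [[1, 5], [2, 6], [4]].
After inserting 3: P = [[1, 3], [2, 5], [4, 6]].

So P = [[1, 3], [2, 5], [4, 6]], Q = [[1, 2], [3, 4], [5, 6]].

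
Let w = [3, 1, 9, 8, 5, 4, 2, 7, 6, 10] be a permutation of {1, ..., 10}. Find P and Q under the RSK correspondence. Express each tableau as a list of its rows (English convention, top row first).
Insert each entry of the permutation into P by Schensted row insertion, recording in Q the position of each new cell.

Insert 3: appended to row 1. P = [[3]].
Insert 1: 1 bumps 3 from row 1; 3 starts row 2. P = [[1], [3]].
Insert 9: appended to row 1. P = [[1, 9], [3]].
Insert 8: 8 bumps 9 from row 1; 9 appends to row 2. P = [[1, 8], [3, 9]].
Insert 5: 5 bumps 8 from row 1; 8 bumps 9 from row 2; 9 starts row 3. P = [[1, 5], [3, 8], [9]].
Insert 4: 4 bumps 5 from row 1; 5 bumps 8 from row 2; 8 bumps 9 from row 3; 9 starts row 4. P = [[1, 4], [3, 5], [8], [9]].
Insert 2: 2 bumps 4 from row 1; 4 bumps 5 from row 2; 5 bumps 8 from row 3; 8 bumps 9 from row 4; 9 starts row 5. P = [[1, 2], [3, 4], [5], [8], [9]].
Insert 7: appended to row 1. P = [[1, 2, 7], [3, 4], [5], [8], [9]].
Insert 6: 6 bumps 7 from row 1; 7 appends to row 2. P = [[1, 2, 6], [3, 4, 7], [5], [8], [9]].
Insert 10: appended to row 1. P = [[1, 2, 6, 10], [3, 4, 7], [5], [8], [9]].

So P = [[1, 2, 6, 10], [3, 4, 7], [5], [8], [9]], Q = [[1, 3, 8, 10], [2, 4, 9], [5], [6], [7]].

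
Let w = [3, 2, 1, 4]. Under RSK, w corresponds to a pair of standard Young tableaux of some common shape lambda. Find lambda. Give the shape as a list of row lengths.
[2, 1, 1]

RSK row insertion gives P = [[1, 4], [2], [3]], which has shape [2, 1, 1].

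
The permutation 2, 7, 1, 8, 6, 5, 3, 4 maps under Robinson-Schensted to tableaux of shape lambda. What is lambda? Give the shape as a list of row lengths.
[3, 3, 1, 1]

Row-insert each entry into an empty tableau.

After inserting 2: P = [[2]].
After inserting 7: P = [[2, 7]].
After inserting 1: P = [[1, 7], [2]].
After inserting 8: P = [[1, 7, 8], [2]].
After inserting 6: P = [[1, 6, 8], [2, 7]].
After inserting 5: P = [[1, 5, 8], [2, 6], [7]].
After inserting 3: P = [[1, 3, 8], [2, 5], [6], [7]].
After inserting 4: P = [[1, 3, 4], [2, 5, 8], [6], [7]].

The final insertion tableau P = [[1, 3, 4], [2, 5, 8], [6], [7]] has shape [3, 3, 1, 1].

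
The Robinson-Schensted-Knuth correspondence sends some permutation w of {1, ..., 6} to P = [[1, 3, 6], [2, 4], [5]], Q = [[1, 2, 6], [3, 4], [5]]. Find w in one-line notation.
Reverse the RSK construction: for i from n down to 1, find the cell of Q containing i, remove the entry at that cell from P, and reverse-bump it up through P; the value ejected from row 1 is w(i).

Step i=6: Q has 6 at row 1, column 3; remove that cell from P, ejecting 6. So w(6) = 6. P is now [[1, 3], [2, 4], [5]].
Step i=5: Q has 5 at row 3, column 1; remove 5 from row 3 of P and reverse-bump: 5 enters row 2 and ejects 4; 4 enters row 1 and ejects 3. So w(5) = 3. P is now [[1, 4], [2, 5]].
Step i=4: Q has 4 at row 2, column 2; remove 5 from row 2 of P and reverse-bump: 5 enters row 1 and ejects 4. So w(4) = 4. P is now [[1, 5], [2]].
Step i=3: Q has 3 at row 2, column 1; remove 2 from row 2 of P and reverse-bump: 2 enters row 1 and ejects 1. So w(3) = 1. P is now [[2, 5]].
Step i=2: Q has 2 at row 1, column 2; remove that cell from P, ejecting 5. So w(2) = 5. P is now [[2]].
Step i=1: Q has 1 at row 1, column 1; remove that cell from P, ejecting 2. So w(1) = 2. P is now [].

So w = 2 5 1 4 3 6.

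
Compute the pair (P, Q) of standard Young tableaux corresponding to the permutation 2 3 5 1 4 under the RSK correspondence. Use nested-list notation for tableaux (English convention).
Insert each entry of the permutation into P by Schensted row insertion, recording in Q the position of each new cell.

After inserting 2: P = [[2]].
After inserting 3: P = [[2, 3]].
After inserting 5: P = [[2, 3, 5]].
After inserting 1: P = [[1, 3, 5], [2]].
After inserting 4: P = [[1, 3, 4], [2, 5]].

So P = [[1, 3, 4], [2, 5]], Q = [[1, 2, 3], [4, 5]].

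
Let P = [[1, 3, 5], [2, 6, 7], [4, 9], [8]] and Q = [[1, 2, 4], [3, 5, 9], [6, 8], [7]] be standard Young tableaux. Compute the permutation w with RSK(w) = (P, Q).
4 8 6 9 7 2 1 3 5

Reverse the RSK construction: for i from n down to 1, find the cell of Q containing i, remove the entry at that cell from P, and reverse-bump it up through P; the value ejected from row 1 is w(i).

Step i=9: Q has 9 at row 2, column 3; remove 7 from row 2 of P and reverse-bump: 7 enters row 1 and ejects 5. So w(9) = 5. P is now [[1, 3, 7], [2, 6], [4, 9], [8]].
Step i=8: Q has 8 at row 3, column 2; remove 9 from row 3 of P and reverse-bump: 9 enters row 2 and ejects 6; 6 enters row 1 and ejects 3. So w(8) = 3. P is now [[1, 6, 7], [2, 9], [4], [8]].
Step i=7: Q has 7 at row 4, column 1; remove 8 from row 4 of P and reverse-bump: 8 enters row 3 and ejects 4; 4 enters row 2 and ejects 2; 2 enters row 1 and ejects 1. So w(7) = 1. P is now [[2, 6, 7], [4, 9], [8]].
Step i=6: Q has 6 at row 3, column 1; remove 8 from row 3 of P and reverse-bump: 8 enters row 2 and ejects 4; 4 enters row 1 and ejects 2. So w(6) = 2. P is now [[4, 6, 7], [8, 9]].
Step i=5: Q has 5 at row 2, column 2; remove 9 from row 2 of P and reverse-bump: 9 enters row 1 and ejects 7. So w(5) = 7. P is now [[4, 6, 9], [8]].
Step i=4: Q has 4 at row 1, column 3; remove that cell from P, ejecting 9. So w(4) = 9. P is now [[4, 6], [8]].
Step i=3: Q has 3 at row 2, column 1; remove 8 from row 2 of P and reverse-bump: 8 enters row 1 and ejects 6. So w(3) = 6. P is now [[4, 8]].
Step i=2: Q has 2 at row 1, column 2; remove that cell from P, ejecting 8. So w(2) = 8. P is now [[4]].
Step i=1: Q has 1 at row 1, column 1; remove that cell from P, ejecting 4. So w(1) = 4. P is now [].

So w = 4 8 6 9 7 2 1 3 5.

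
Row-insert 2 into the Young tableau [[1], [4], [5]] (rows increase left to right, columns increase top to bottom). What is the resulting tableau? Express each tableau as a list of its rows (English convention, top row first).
2 is larger than every entry of row 1, so it is appended to row 1. The new tableau is [[1, 2], [4], [5]].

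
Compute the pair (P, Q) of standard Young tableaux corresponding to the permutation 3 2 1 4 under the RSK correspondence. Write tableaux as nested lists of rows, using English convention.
Insert each entry of the permutation into P by Schensted row insertion, recording in Q the position of each new cell.

Insert 3: appended to row 1. P = [[3]], Q = [[1]].
Insert 2: 2 bumps 3 from row 1; 3 starts row 2. P = [[2], [3]], Q = [[1], [2]].
Insert 1: 1 bumps 2 from row 1; 2 bumps 3 from row 2; 3 starts row 3. P = [[1], [2], [3]], Q = [[1], [2], [3]].
Insert 4: appended to row 1. P = [[1, 4], [2], [3]], Q = [[1, 4], [2], [3]].

So P = [[1, 4], [2], [3]], Q = [[1, 4], [2], [3]].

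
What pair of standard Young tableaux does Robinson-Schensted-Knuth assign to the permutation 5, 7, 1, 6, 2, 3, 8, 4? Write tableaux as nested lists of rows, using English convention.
Insert each entry of the permutation into P by Schensted row insertion, recording in Q the position of each new cell.

After inserting 5: P = [[5]].
After inserting 7: P = [[5, 7]].
After inserting 1: P = [[1, 7], [5]].
After inserting 6: P = [[1, 6], [5, 7]].
After inserting 2: P = [[1, 2], [5, 6], [7]].
After inserting 3: P = [[1, 2, 3], [5, 6], [7]].
After inserting 8: P = [[1, 2, 3, 8], [5, 6], [7]].
After inserting 4: P = [[1, 2, 3, 4], [5, 6, 8], [7]].

So P = [[1, 2, 3, 4], [5, 6, 8], [7]], Q = [[1, 2, 6, 7], [3, 4, 8], [5]].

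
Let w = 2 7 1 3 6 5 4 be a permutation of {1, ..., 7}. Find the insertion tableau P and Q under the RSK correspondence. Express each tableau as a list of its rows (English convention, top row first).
Insert each entry of the permutation into P by Schensted row insertion, recording in Q the position of each new cell.

After inserting 2: P = [[2]].
After inserting 7: P = [[2, 7]].
After inserting 1: P = [[1, 7], [2]].
After inserting 3: P = [[1, 3], [2, 7]].
After inserting 6: P = [[1, 3, 6], [2, 7]].
After inserting 5: P = [[1, 3, 5], [2, 6], [7]].
After inserting 4: P = [[1, 3, 4], [2, 5], [6], [7]].

So P = [[1, 3, 4], [2, 5], [6], [7]], Q = [[1, 2, 5], [3, 4], [6], [7]].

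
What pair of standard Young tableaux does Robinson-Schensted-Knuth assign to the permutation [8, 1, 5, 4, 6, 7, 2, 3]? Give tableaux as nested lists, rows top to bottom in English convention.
Insert each entry of the permutation into P by Schensted row insertion, recording in Q the position of each new cell.

Insert 8: appended to row 1. P = [[8]].
Insert 1: 1 bumps 8 from row 1; 8 starts row 2. P = [[1], [8]].
Insert 5: appended to row 1. P = [[1, 5], [8]].
Insert 4: 4 bumps 5 from row 1; 5 bumps 8 from row 2; 8 starts row 3. P = [[1, 4], [5], [8]].
Insert 6: appended to row 1. P = [[1, 4, 6], [5], [8]].
Insert 7: appended to row 1. P = [[1, 4, 6, 7], [5], [8]].
Insert 2: 2 bumps 4 from row 1; 4 bumps 5 from row 2; 5 bumps 8 from row 3; 8 starts row 4. P = [[1, 2, 6, 7], [4], [5], [8]].
Insert 3: 3 bumps 6 from row 1; 6 appends to row 2. P = [[1, 2, 3, 7], [4, 6], [5], [8]].

So P = [[1, 2, 3, 7], [4, 6], [5], [8]], Q = [[1, 3, 5, 6], [2, 8], [4], [7]].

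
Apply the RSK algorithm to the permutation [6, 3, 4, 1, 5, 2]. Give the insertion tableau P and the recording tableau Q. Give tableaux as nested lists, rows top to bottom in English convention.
P = [[1, 2, 5], [3, 4], [6]], Q = [[1, 3, 5], [2, 6], [4]]

Insert each entry of the permutation into P by Schensted row insertion, recording in Q the position of each new cell.

Insert 6: appended to row 1. P = [[6]].
Insert 3: 3 bumps 6 from row 1; 6 starts row 2. P = [[3], [6]].
Insert 4: appended to row 1. P = [[3, 4], [6]].
Insert 1: 1 bumps 3 from row 1; 3 bumps 6 from row 2; 6 starts row 3. P = [[1, 4], [3], [6]].
Insert 5: appended to row 1. P = [[1, 4, 5], [3], [6]].
Insert 2: 2 bumps 4 from row 1; 4 appends to row 2. P = [[1, 2, 5], [3, 4], [6]].

So P = [[1, 2, 5], [3, 4], [6]], Q = [[1, 3, 5], [2, 6], [4]].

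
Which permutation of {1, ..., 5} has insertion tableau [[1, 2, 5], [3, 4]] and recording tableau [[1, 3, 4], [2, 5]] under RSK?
3 1 4 5 2

Reverse the RSK construction: for i from n down to 1, find the cell of Q containing i, remove the entry at that cell from P, and reverse-bump it up through P; the value ejected from row 1 is w(i).

Step i=5: Q has 5 at row 2, column 2; remove 4 from row 2 of P and reverse-bump: 4 enters row 1 and ejects 2. So w(5) = 2. P is now [[1, 4, 5], [3]].
Step i=4: Q has 4 at row 1, column 3; remove that cell from P, ejecting 5. So w(4) = 5. P is now [[1, 4], [3]].
Step i=3: Q has 3 at row 1, column 2; remove that cell from P, ejecting 4. So w(3) = 4. P is now [[1], [3]].
Step i=2: Q has 2 at row 2, column 1; remove 3 from row 2 of P and reverse-bump: 3 enters row 1 and ejects 1. So w(2) = 1. P is now [[3]].
Step i=1: Q has 1 at row 1, column 1; remove that cell from P, ejecting 3. So w(1) = 3. P is now [].

So w = 3 1 4 5 2.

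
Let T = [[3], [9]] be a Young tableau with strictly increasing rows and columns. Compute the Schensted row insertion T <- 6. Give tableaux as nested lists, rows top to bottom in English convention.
6 is larger than every entry of row 1, so it is appended to row 1. The new tableau is [[3, 6], [9]].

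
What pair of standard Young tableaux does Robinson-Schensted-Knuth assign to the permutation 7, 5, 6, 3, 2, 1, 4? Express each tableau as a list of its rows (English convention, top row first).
P = [[1, 4], [2, 6], [3], [5], [7]], Q = [[1, 3], [2, 7], [4], [5], [6]]

Insert each entry of the permutation into P by Schensted row insertion, recording in Q the position of each new cell.

After inserting 7: P = [[7]].
After inserting 5: P = [[5], [7]].
After inserting 6: P = [[5, 6], [7]].
After inserting 3: P = [[3, 6], [5], [7]].
After inserting 2: P = [[2, 6], [3], [5], [7]].
After inserting 1: P = [[1, 6], [2], [3], [5], [7]].
After inserting 4: P = [[1, 4], [2, 6], [3], [5], [7]].

So P = [[1, 4], [2, 6], [3], [5], [7]], Q = [[1, 3], [2, 7], [4], [5], [6]].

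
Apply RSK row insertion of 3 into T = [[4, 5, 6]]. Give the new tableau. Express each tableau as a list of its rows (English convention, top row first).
In row 1, 3 replaces 4 (the leftmost entry greater than 3); 4 is bumped to row 2. 4 starts a new row 2. The new tableau is [[3, 5, 6], [4]].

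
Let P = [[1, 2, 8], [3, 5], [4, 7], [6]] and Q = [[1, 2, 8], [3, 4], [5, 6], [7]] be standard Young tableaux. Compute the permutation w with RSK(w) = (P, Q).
Reverse the RSK construction: for i from n down to 1, find the cell of Q containing i, remove the entry at that cell from P, and reverse-bump it up through P; the value ejected from row 1 is w(i).

Step i=8: Q has 8 at row 1, column 3; remove that cell from P, ejecting 8. So w(8) = 8. P is now [[1, 2], [3, 5], [4, 7], [6]].
Step i=7: Q has 7 at row 4, column 1; remove 6 from row 4 of P and reverse-bump: 6 enters row 3 and ejects 4; 4 enters row 2 and ejects 3; 3 enters row 1 and ejects 2. So w(7) = 2. P is now [[1, 3], [4, 5], [6, 7]].
Step i=6: Q has 6 at row 3, column 2; remove 7 from row 3 of P and reverse-bump: 7 enters row 2 and ejects 5; 5 enters row 1 and ejects 3. So w(6) = 3. P is now [[1, 5], [4, 7], [6]].
Step i=5: Q has 5 at row 3, column 1; remove 6 from row 3 of P and reverse-bump: 6 enters row 2 and ejects 4; 4 enters row 1 and ejects 1. So w(5) = 1. P is now [[4, 5], [6, 7]].
Step i=4: Q has 4 at row 2, column 2; remove 7 from row 2 of P and reverse-bump: 7 enters row 1 and ejects 5. So w(4) = 5. P is now [[4, 7], [6]].
Step i=3: Q has 3 at row 2, column 1; remove 6 from row 2 of P and reverse-bump: 6 enters row 1 and ejects 4. So w(3) = 4. P is now [[6, 7]].
Step i=2: Q has 2 at row 1, column 2; remove that cell from P, ejecting 7. So w(2) = 7. P is now [[6]].
Step i=1: Q has 1 at row 1, column 1; remove that cell from P, ejecting 6. So w(1) = 6. P is now [].

So w = 6 7 4 5 1 3 2 8.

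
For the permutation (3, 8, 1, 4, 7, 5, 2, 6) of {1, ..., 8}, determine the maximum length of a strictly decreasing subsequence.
4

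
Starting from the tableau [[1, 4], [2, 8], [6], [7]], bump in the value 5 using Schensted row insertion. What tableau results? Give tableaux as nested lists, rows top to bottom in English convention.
5 is larger than every entry of row 1, so it is appended to row 1. The new tableau is [[1, 4, 5], [2, 8], [6], [7]].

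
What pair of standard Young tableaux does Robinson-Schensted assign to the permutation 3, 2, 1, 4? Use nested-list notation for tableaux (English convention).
Insert each entry of the permutation into P by Schensted row insertion, recording in Q the position of each new cell.

Insert 3: appended to row 1. P = [[3]], Q = [[1]].
Insert 2: 2 bumps 3 from row 1; 3 starts row 2. P = [[2], [3]], Q = [[1], [2]].
Insert 1: 1 bumps 2 from row 1; 2 bumps 3 from row 2; 3 starts row 3. P = [[1], [2], [3]], Q = [[1], [2], [3]].
Insert 4: appended to row 1. P = [[1, 4], [2], [3]], Q = [[1, 4], [2], [3]].

So P = [[1, 4], [2], [3]], Q = [[1, 4], [2], [3]].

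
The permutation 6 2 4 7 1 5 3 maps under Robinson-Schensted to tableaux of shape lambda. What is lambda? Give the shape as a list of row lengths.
[3, 2, 2]

Row-insert each entry into an empty tableau.

After inserting 6: P = [[6]].
After inserting 2: P = [[2], [6]].
After inserting 4: P = [[2, 4], [6]].
After inserting 7: P = [[2, 4, 7], [6]].
After inserting 1: P = [[1, 4, 7], [2], [6]].
After inserting 5: P = [[1, 4, 5], [2, 7], [6]].
After inserting 3: P = [[1, 3, 5], [2, 4], [6, 7]].

The final insertion tableau P = [[1, 3, 5], [2, 4], [6, 7]] has shape [3, 2, 2].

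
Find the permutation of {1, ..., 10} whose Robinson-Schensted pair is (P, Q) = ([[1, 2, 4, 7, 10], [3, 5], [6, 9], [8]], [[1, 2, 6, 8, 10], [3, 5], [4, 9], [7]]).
Reverse the RSK construction: for i from n down to 1, find the cell of Q containing i, remove the entry at that cell from P, and reverse-bump it up through P; the value ejected from row 1 is w(i).

Step i=10: Q has 10 at row 1, column 5; remove that cell from P, ejecting 10. So w(10) = 10. P is now [[1, 2, 4, 7], [3, 5], [6, 9], [8]].
Step i=9: Q has 9 at row 3, column 2; remove 9 from row 3 of P and reverse-bump: 9 enters row 2 and ejects 5; 5 enters row 1 and ejects 4. So w(9) = 4. P is now [[1, 2, 5, 7], [3, 9], [6], [8]].
Step i=8: Q has 8 at row 1, column 4; remove that cell from P, ejecting 7. So w(8) = 7. P is now [[1, 2, 5], [3, 9], [6], [8]].
Step i=7: Q has 7 at row 4, column 1; remove 8 from row 4 of P and reverse-bump: 8 enters row 3 and ejects 6; 6 enters row 2 and ejects 3; 3 enters row 1 and ejects 2. So w(7) = 2. P is now [[1, 3, 5], [6, 9], [8]].
Step i=6: Q has 6 at row 1, column 3; remove that cell from P, ejecting 5. So w(6) = 5. P is now [[1, 3], [6, 9], [8]].
Step i=5: Q has 5 at row 2, column 2; remove 9 from row 2 of P and reverse-bump: 9 enters row 1 and ejects 3. So w(5) = 3. P is now [[1, 9], [6], [8]].
Step i=4: Q has 4 at row 3, column 1; remove 8 from row 3 of P and reverse-bump: 8 enters row 2 and ejects 6; 6 enters row 1 and ejects 1. So w(4) = 1. P is now [[6, 9], [8]].
Step i=3: Q has 3 at row 2, column 1; remove 8 from row 2 of P and reverse-bump: 8 enters row 1 and ejects 6. So w(3) = 6. P is now [[8, 9]].
Step i=2: Q has 2 at row 1, column 2; remove that cell from P, ejecting 9. So w(2) = 9. P is now [[8]].
Step i=1: Q has 1 at row 1, column 1; remove that cell from P, ejecting 8. So w(1) = 8. P is now [].

So w = 8 9 6 1 3 5 2 7 4 10.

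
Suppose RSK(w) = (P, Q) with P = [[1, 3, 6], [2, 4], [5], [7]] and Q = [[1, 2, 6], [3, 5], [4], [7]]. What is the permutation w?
Reverse the RSK construction: for i from n down to 1, find the cell of Q containing i, remove the entry at that cell from P, and reverse-bump it up through P; the value ejected from row 1 is w(i).

Step i=7: Q has 7 at row 4, column 1; remove 7 from row 4 of P and reverse-bump: 7 enters row 3 and ejects 5; 5 enters row 2 and ejects 4; 4 enters row 1 and ejects 3. So w(7) = 3. P is now [[1, 4, 6], [2, 5], [7]].
Step i=6: Q has 6 at row 1, column 3; remove that cell from P, ejecting 6. So w(6) = 6. P is now [[1, 4], [2, 5], [7]].
Step i=5: Q has 5 at row 2, column 2; remove 5 from row 2 of P and reverse-bump: 5 enters row 1 and ejects 4. So w(5) = 4. P is now [[1, 5], [2], [7]].
Step i=4: Q has 4 at row 3, column 1; remove 7 from row 3 of P and reverse-bump: 7 enters row 2 and ejects 2; 2 enters row 1 and ejects 1. So w(4) = 1. P is now [[2, 5], [7]].
Step i=3: Q has 3 at row 2, column 1; remove 7 from row 2 of P and reverse-bump: 7 enters row 1 and ejects 5. So w(3) = 5. P is now [[2, 7]].
Step i=2: Q has 2 at row 1, column 2; remove that cell from P, ejecting 7. So w(2) = 7. P is now [[2]].
Step i=1: Q has 1 at row 1, column 1; remove that cell from P, ejecting 2. So w(1) = 2. P is now [].

So w = 2 7 5 1 4 6 3.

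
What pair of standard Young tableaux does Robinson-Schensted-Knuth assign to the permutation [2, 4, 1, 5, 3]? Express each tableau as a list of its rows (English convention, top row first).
P = [[1, 3, 5], [2, 4]], Q = [[1, 2, 4], [3, 5]]

Insert each entry of the permutation into P by Schensted row insertion, recording in Q the position of each new cell.

Insert 2: appended to row 1. P = [[2]], Q = [[1]].
Insert 4: appended to row 1. P = [[2, 4]], Q = [[1, 2]].
Insert 1: 1 bumps 2 from row 1; 2 starts row 2. P = [[1, 4], [2]], Q = [[1, 2], [3]].
Insert 5: appended to row 1. P = [[1, 4, 5], [2]], Q = [[1, 2, 4], [3]].
Insert 3: 3 bumps 4 from row 1; 4 appends to row 2. P = [[1, 3, 5], [2, 4]], Q = [[1, 2, 4], [3, 5]].

So P = [[1, 3, 5], [2, 4]], Q = [[1, 2, 4], [3, 5]].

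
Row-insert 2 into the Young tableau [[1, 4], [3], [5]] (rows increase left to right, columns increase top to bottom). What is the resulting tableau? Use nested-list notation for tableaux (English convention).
In row 1, 2 replaces 4 (the leftmost entry greater than 2); 4 is bumped to row 2. 4 is appended to row 2. The new tableau is [[1, 2], [3, 4], [5]].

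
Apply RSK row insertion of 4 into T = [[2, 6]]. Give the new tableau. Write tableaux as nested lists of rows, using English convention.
[[2, 4], [6]]

In row 1, 4 replaces 6 (the leftmost entry greater than 4); 6 is bumped to row 2. 6 starts a new row 2. The new tableau is [[2, 4], [6]].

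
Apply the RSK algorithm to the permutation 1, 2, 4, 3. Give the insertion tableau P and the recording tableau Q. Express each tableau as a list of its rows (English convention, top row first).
P = [[1, 2, 3], [4]], Q = [[1, 2, 3], [4]]

Insert each entry of the permutation into P by Schensted row insertion, recording in Q the position of each new cell.

After inserting 1: P = [[1]].
After inserting 2: P = [[1, 2]].
After inserting 4: P = [[1, 2, 4]].
After inserting 3: P = [[1, 2, 3], [4]].

So P = [[1, 2, 3], [4]], Q = [[1, 2, 3], [4]].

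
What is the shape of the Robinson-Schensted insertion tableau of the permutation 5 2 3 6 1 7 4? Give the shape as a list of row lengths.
Row-insert each entry into an empty tableau.

After inserting 5: P = [[5]].
After inserting 2: P = [[2], [5]].
After inserting 3: P = [[2, 3], [5]].
After inserting 6: P = [[2, 3, 6], [5]].
After inserting 1: P = [[1, 3, 6], [2], [5]].
After inserting 7: P = [[1, 3, 6, 7], [2], [5]].
After inserting 4: P = [[1, 3, 4, 7], [2, 6], [5]].

The final insertion tableau P = [[1, 3, 4, 7], [2, 6], [5]] has shape [4, 2, 1].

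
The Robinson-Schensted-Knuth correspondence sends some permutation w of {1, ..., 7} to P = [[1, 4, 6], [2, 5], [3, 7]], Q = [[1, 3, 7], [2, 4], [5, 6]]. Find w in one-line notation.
Reverse RSK: for i = n, n-1, ..., 1, locate i in Q, remove the corresponding corner cell from P, and reverse-bump its entry up through P; the value ejected from row 1 is w(i).

So w = 3 2 7 5 1 4 6.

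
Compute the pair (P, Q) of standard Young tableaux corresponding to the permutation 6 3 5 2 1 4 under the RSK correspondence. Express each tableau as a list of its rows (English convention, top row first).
Insert each entry of the permutation into P by Schensted row insertion, recording in Q the position of each new cell.

Insert 6: appended to row 1. P = [[6]].
Insert 3: 3 bumps 6 from row 1; 6 starts row 2. P = [[3], [6]].
Insert 5: appended to row 1. P = [[3, 5], [6]].
Insert 2: 2 bumps 3 from row 1; 3 bumps 6 from row 2; 6 starts row 3. P = [[2, 5], [3], [6]].
Insert 1: 1 bumps 2 from row 1; 2 bumps 3 from row 2; 3 bumps 6 from row 3; 6 starts row 4. P = [[1, 5], [2], [3], [6]].
Insert 4: 4 bumps 5 from row 1; 5 appends to row 2. P = [[1, 4], [2, 5], [3], [6]].

So P = [[1, 4], [2, 5], [3], [6]], Q = [[1, 3], [2, 6], [4], [5]].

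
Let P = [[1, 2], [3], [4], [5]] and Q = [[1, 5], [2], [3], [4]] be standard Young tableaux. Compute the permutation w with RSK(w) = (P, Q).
Reverse RSK: for i = n, n-1, ..., 1, locate i in Q, remove the corresponding corner cell from P, and reverse-bump its entry up through P; the value ejected from row 1 is w(i).

So w = 5 4 3 1 2.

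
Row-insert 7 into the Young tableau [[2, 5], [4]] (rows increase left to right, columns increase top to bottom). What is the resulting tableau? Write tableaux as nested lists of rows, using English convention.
[[2, 5, 7], [4]]

7 is larger than every entry of row 1, so it is appended to row 1. The new tableau is [[2, 5, 7], [4]].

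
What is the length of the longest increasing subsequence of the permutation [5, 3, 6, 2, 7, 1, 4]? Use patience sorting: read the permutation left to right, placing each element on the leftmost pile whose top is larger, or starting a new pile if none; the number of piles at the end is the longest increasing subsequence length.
5: new pile. tops = [5]
3: onto pile 1 (replacing 5). tops = [3]
6: new pile. tops = [3, 6]
2: onto pile 1 (replacing 3). tops = [2, 6]
7: new pile. tops = [2, 6, 7]
1: onto pile 1 (replacing 2). tops = [1, 6, 7]
4: onto pile 2 (replacing 6). tops = [1, 4, 7]

3 piles, so the longest increasing subsequence has length 3.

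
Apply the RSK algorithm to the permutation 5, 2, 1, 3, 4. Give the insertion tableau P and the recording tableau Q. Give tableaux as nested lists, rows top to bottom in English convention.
Insert each entry of the permutation into P by Schensted row insertion, recording in Q the position of each new cell.

Insert 5: appended to row 1. P = [[5]].
Insert 2: 2 bumps 5 from row 1; 5 starts row 2. P = [[2], [5]].
Insert 1: 1 bumps 2 from row 1; 2 bumps 5 from row 2; 5 starts row 3. P = [[1], [2], [5]].
Insert 3: appended to row 1. P = [[1, 3], [2], [5]].
Insert 4: appended to row 1. P = [[1, 3, 4], [2], [5]].

So P = [[1, 3, 4], [2], [5]], Q = [[1, 4, 5], [2], [3]].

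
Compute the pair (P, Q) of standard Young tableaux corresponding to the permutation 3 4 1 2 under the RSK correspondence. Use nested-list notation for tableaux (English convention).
Insert each entry of the permutation into P by Schensted row insertion, recording in Q the position of each new cell.

Insert 3: appended to row 1. P = [[3]].
Insert 4: appended to row 1. P = [[3, 4]].
Insert 1: 1 bumps 3 from row 1; 3 starts row 2. P = [[1, 4], [3]].
Insert 2: 2 bumps 4 from row 1; 4 appends to row 2. P = [[1, 2], [3, 4]].

So P = [[1, 2], [3, 4]], Q = [[1, 2], [3, 4]].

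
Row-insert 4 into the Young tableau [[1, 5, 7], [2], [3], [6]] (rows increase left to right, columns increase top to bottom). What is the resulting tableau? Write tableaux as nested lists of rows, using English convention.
In row 1, 4 replaces 5 (the leftmost entry greater than 4); 5 is bumped to row 2. 5 is appended to row 2. The new tableau is [[1, 4, 7], [2, 5], [3], [6]].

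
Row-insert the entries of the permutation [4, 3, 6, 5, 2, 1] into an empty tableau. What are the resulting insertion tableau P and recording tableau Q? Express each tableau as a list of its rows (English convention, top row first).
Insert each entry of the permutation into P by Schensted row insertion, recording in Q the position of each new cell.

Insert 4: appended to row 1. P = [[4]].
Insert 3: 3 bumps 4 from row 1; 4 starts row 2. P = [[3], [4]].
Insert 6: appended to row 1. P = [[3, 6], [4]].
Insert 5: 5 bumps 6 from row 1; 6 appends to row 2. P = [[3, 5], [4, 6]].
Insert 2: 2 bumps 3 from row 1; 3 bumps 4 from row 2; 4 starts row 3. P = [[2, 5], [3, 6], [4]].
Insert 1: 1 bumps 2 from row 1; 2 bumps 3 from row 2; 3 bumps 4 from row 3; 4 starts row 4. P = [[1, 5], [2, 6], [3], [4]].

So P = [[1, 5], [2, 6], [3], [4]], Q = [[1, 3], [2, 4], [5], [6]].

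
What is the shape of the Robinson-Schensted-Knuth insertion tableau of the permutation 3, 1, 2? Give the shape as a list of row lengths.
Row-insert each entry into an empty tableau.

After inserting 3: P = [[3]].
After inserting 1: P = [[1], [3]].
After inserting 2: P = [[1, 2], [3]].

The final insertion tableau P = [[1, 2], [3]] has shape [2, 1].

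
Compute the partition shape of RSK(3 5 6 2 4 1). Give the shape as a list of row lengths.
RSK row insertion gives P = [[1, 4, 6], [2, 5], [3]], which has shape [3, 2, 1].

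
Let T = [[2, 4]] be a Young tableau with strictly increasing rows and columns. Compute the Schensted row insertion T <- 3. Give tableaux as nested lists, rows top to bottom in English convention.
[[2, 3], [4]]

In row 1, 3 replaces 4 (the leftmost entry greater than 3); 4 is bumped to row 2. 4 starts a new row 2. The new tableau is [[2, 3], [4]].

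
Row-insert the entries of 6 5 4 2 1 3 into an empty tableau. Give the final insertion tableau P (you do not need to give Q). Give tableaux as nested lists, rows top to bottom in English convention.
P = [[1, 3], [2], [4], [5], [6]]

Insert 6: appended to row 1. P = [[6]].
Insert 5: 5 bumps 6 from row 1; 6 starts row 2. P = [[5], [6]].
Insert 4: 4 bumps 5 from row 1; 5 bumps 6 from row 2; 6 starts row 3. P = [[4], [5], [6]].
Insert 2: 2 bumps 4 from row 1; 4 bumps 5 from row 2; 5 bumps 6 from row 3; 6 starts row 4. P = [[2], [4], [5], [6]].
Insert 1: 1 bumps 2 from row 1; 2 bumps 4 from row 2; 4 bumps 5 from row 3; 5 bumps 6 from row 4; 6 starts row 5. P = [[1], [2], [4], [5], [6]].
Insert 3: appended to row 1. P = [[1, 3], [2], [4], [5], [6]].

So P = [[1, 3], [2], [4], [5], [6]].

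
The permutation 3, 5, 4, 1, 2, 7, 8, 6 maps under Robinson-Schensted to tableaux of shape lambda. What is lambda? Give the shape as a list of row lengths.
[4, 3, 1]

RSK row insertion gives P = [[1, 2, 6, 8], [3, 4, 7], [5]], which has shape [4, 3, 1].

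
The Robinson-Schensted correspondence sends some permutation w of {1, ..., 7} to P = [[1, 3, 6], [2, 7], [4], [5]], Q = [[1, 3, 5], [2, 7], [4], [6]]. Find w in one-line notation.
5 2 4 3 7 1 6

Reverse the RSK construction: for i from n down to 1, find the cell of Q containing i, remove the entry at that cell from P, and reverse-bump it up through P; the value ejected from row 1 is w(i).

Step i=7: Q has 7 at row 2, column 2; remove 7 from row 2 of P and reverse-bump: 7 enters row 1 and ejects 6. So w(7) = 6. P is now [[1, 3, 7], [2], [4], [5]].
Step i=6: Q has 6 at row 4, column 1; remove 5 from row 4 of P and reverse-bump: 5 enters row 3 and ejects 4; 4 enters row 2 and ejects 2; 2 enters row 1 and ejects 1. So w(6) = 1. P is now [[2, 3, 7], [4], [5]].
Step i=5: Q has 5 at row 1, column 3; remove that cell from P, ejecting 7. So w(5) = 7. P is now [[2, 3], [4], [5]].
Step i=4: Q has 4 at row 3, column 1; remove 5 from row 3 of P and reverse-bump: 5 enters row 2 and ejects 4; 4 enters row 1 and ejects 3. So w(4) = 3. P is now [[2, 4], [5]].
Step i=3: Q has 3 at row 1, column 2; remove that cell from P, ejecting 4. So w(3) = 4. P is now [[2], [5]].
Step i=2: Q has 2 at row 2, column 1; remove 5 from row 2 of P and reverse-bump: 5 enters row 1 and ejects 2. So w(2) = 2. P is now [[5]].
Step i=1: Q has 1 at row 1, column 1; remove that cell from P, ejecting 5. So w(1) = 5. P is now [].

So w = 5 2 4 3 7 1 6.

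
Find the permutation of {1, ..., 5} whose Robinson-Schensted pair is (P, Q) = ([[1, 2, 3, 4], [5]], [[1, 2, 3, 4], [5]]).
1 2 3 5 4

Reverse the RSK construction: for i from n down to 1, find the cell of Q containing i, remove the entry at that cell from P, and reverse-bump it up through P; the value ejected from row 1 is w(i).

Step i=5: Q has 5 at row 2, column 1; remove 5 from row 2 of P and reverse-bump: 5 enters row 1 and ejects 4. So w(5) = 4. P is now [[1, 2, 3, 5]].
Step i=4: Q has 4 at row 1, column 4; remove that cell from P, ejecting 5. So w(4) = 5. P is now [[1, 2, 3]].
Step i=3: Q has 3 at row 1, column 3; remove that cell from P, ejecting 3. So w(3) = 3. P is now [[1, 2]].
Step i=2: Q has 2 at row 1, column 2; remove that cell from P, ejecting 2. So w(2) = 2. P is now [[1]].
Step i=1: Q has 1 at row 1, column 1; remove that cell from P, ejecting 1. So w(1) = 1. P is now [].

So w = 1 2 3 5 4.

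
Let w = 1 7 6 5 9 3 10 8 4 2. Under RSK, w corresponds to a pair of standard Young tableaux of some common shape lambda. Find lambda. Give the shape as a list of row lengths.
[4, 2, 2, 1, 1]

Row-insert each entry into an empty tableau.

After inserting 1: P = [[1]].
After inserting 7: P = [[1, 7]].
After inserting 6: P = [[1, 6], [7]].
After inserting 5: P = [[1, 5], [6], [7]].
After inserting 9: P = [[1, 5, 9], [6], [7]].
After inserting 3: P = [[1, 3, 9], [5], [6], [7]].
After inserting 10: P = [[1, 3, 9, 10], [5], [6], [7]].
After inserting 8: P = [[1, 3, 8, 10], [5, 9], [6], [7]].
After inserting 4: P = [[1, 3, 4, 10], [5, 8], [6, 9], [7]].
After inserting 2: P = [[1, 2, 4, 10], [3, 8], [5, 9], [6], [7]].

The final insertion tableau P = [[1, 2, 4, 10], [3, 8], [5, 9], [6], [7]] has shape [4, 2, 2, 1, 1].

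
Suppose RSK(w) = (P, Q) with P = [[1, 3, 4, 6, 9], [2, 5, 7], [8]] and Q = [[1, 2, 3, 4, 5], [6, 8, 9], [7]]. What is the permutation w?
Reverse RSK: for i = n, n-1, ..., 1, locate i in Q, remove the corresponding corner cell from P, and reverse-bump its entry up through P; the value ejected from row 1 is w(i).

So w = 2 3 5 8 9 7 1 4 6.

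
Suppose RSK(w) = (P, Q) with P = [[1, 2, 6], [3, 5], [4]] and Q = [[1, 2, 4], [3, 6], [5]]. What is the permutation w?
Reverse the RSK construction: for i from n down to 1, find the cell of Q containing i, remove the entry at that cell from P, and reverse-bump it up through P; the value ejected from row 1 is w(i).

Step i=6: Q has 6 at row 2, column 2; remove 5 from row 2 of P and reverse-bump: 5 enters row 1 and ejects 2. So w(6) = 2. P is now [[1, 5, 6], [3], [4]].
Step i=5: Q has 5 at row 3, column 1; remove 4 from row 3 of P and reverse-bump: 4 enters row 2 and ejects 3; 3 enters row 1 and ejects 1. So w(5) = 1. P is now [[3, 5, 6], [4]].
Step i=4: Q has 4 at row 1, column 3; remove that cell from P, ejecting 6. So w(4) = 6. P is now [[3, 5], [4]].
Step i=3: Q has 3 at row 2, column 1; remove 4 from row 2 of P and reverse-bump: 4 enters row 1 and ejects 3. So w(3) = 3. P is now [[4, 5]].
Step i=2: Q has 2 at row 1, column 2; remove that cell from P, ejecting 5. So w(2) = 5. P is now [[4]].
Step i=1: Q has 1 at row 1, column 1; remove that cell from P, ejecting 4. So w(1) = 4. P is now [].

So w = 4 5 3 6 1 2.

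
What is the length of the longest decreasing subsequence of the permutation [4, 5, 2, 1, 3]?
3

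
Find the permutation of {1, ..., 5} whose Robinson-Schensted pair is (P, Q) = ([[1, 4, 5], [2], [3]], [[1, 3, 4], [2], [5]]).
3 2 4 5 1

Reverse the RSK construction: for i from n down to 1, find the cell of Q containing i, remove the entry at that cell from P, and reverse-bump it up through P; the value ejected from row 1 is w(i).

Step i=5: Q has 5 at row 3, column 1; remove 3 from row 3 of P and reverse-bump: 3 enters row 2 and ejects 2; 2 enters row 1 and ejects 1. So w(5) = 1. P is now [[2, 4, 5], [3]].
Step i=4: Q has 4 at row 1, column 3; remove that cell from P, ejecting 5. So w(4) = 5. P is now [[2, 4], [3]].
Step i=3: Q has 3 at row 1, column 2; remove that cell from P, ejecting 4. So w(3) = 4. P is now [[2], [3]].
Step i=2: Q has 2 at row 2, column 1; remove 3 from row 2 of P and reverse-bump: 3 enters row 1 and ejects 2. So w(2) = 2. P is now [[3]].
Step i=1: Q has 1 at row 1, column 1; remove that cell from P, ejecting 3. So w(1) = 3. P is now [].

So w = 3 2 4 5 1.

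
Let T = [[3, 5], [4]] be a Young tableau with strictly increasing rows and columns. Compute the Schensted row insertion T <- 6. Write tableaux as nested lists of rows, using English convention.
[[3, 5, 6], [4]]

6 is larger than every entry of row 1, so it is appended to row 1. The new tableau is [[3, 5, 6], [4]].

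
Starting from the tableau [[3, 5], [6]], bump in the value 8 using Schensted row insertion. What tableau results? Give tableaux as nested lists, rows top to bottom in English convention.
[[3, 5, 8], [6]]

8 is larger than every entry of row 1, so it is appended to row 1. The new tableau is [[3, 5, 8], [6]].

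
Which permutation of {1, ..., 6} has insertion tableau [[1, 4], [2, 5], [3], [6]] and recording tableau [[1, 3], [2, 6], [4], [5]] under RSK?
Reverse the RSK construction: for i from n down to 1, find the cell of Q containing i, remove the entry at that cell from P, and reverse-bump it up through P; the value ejected from row 1 is w(i).

Step i=6: Q has 6 at row 2, column 2; remove 5 from row 2 of P and reverse-bump: 5 enters row 1 and ejects 4. So w(6) = 4. P is now [[1, 5], [2], [3], [6]].
Step i=5: Q has 5 at row 4, column 1; remove 6 from row 4 of P and reverse-bump: 6 enters row 3 and ejects 3; 3 enters row 2 and ejects 2; 2 enters row 1 and ejects 1. So w(5) = 1. P is now [[2, 5], [3], [6]].
Step i=4: Q has 4 at row 3, column 1; remove 6 from row 3 of P and reverse-bump: 6 enters row 2 and ejects 3; 3 enters row 1 and ejects 2. So w(4) = 2. P is now [[3, 5], [6]].
Step i=3: Q has 3 at row 1, column 2; remove that cell from P, ejecting 5. So w(3) = 5. P is now [[3], [6]].
Step i=2: Q has 2 at row 2, column 1; remove 6 from row 2 of P and reverse-bump: 6 enters row 1 and ejects 3. So w(2) = 3. P is now [[6]].
Step i=1: Q has 1 at row 1, column 1; remove that cell from P, ejecting 6. So w(1) = 6. P is now [].

So w = 6 3 5 2 1 4.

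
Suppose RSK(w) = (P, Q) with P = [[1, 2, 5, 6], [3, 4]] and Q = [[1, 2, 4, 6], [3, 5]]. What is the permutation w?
Reverse the RSK construction: for i from n down to 1, find the cell of Q containing i, remove the entry at that cell from P, and reverse-bump it up through P; the value ejected from row 1 is w(i).

Step i=6: Q has 6 at row 1, column 4; remove that cell from P, ejecting 6. So w(6) = 6. P is now [[1, 2, 5], [3, 4]].
Step i=5: Q has 5 at row 2, column 2; remove 4 from row 2 of P and reverse-bump: 4 enters row 1 and ejects 2. So w(5) = 2. P is now [[1, 4, 5], [3]].
Step i=4: Q has 4 at row 1, column 3; remove that cell from P, ejecting 5. So w(4) = 5. P is now [[1, 4], [3]].
Step i=3: Q has 3 at row 2, column 1; remove 3 from row 2 of P and reverse-bump: 3 enters row 1 and ejects 1. So w(3) = 1. P is now [[3, 4]].
Step i=2: Q has 2 at row 1, column 2; remove that cell from P, ejecting 4. So w(2) = 4. P is now [[3]].
Step i=1: Q has 1 at row 1, column 1; remove that cell from P, ejecting 3. So w(1) = 3. P is now [].

So w = 3 4 1 5 2 6.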